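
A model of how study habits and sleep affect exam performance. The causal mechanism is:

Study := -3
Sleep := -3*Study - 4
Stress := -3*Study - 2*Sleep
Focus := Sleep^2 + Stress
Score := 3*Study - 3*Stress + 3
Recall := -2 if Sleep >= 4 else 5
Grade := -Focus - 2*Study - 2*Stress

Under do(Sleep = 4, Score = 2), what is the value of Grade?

The joint intervention fixes Sleep = 4, Score = 2, removing each variable's own equation.
Stress = -3*Study - 2*Sleep  [with Study=-3, Sleep=4]  = 1
Focus = Sleep^2 + Stress  [with Sleep=4, Stress=1]  = 17
Grade = -Focus - 2*Study - 2*Stress  [with Focus=17, Study=-3, Stress=1]  = -13

-13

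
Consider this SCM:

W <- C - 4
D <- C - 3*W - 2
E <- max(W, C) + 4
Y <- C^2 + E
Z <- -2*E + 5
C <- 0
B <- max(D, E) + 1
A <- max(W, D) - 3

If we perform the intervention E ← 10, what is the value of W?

Under do(E=10), the mechanism E <- max(W, C) + 4 is discarded; E is fixed at 10.
No directed path runs from E to W, so W keeps its natural value.
W = C - 4  [with C=0]  = -4

-4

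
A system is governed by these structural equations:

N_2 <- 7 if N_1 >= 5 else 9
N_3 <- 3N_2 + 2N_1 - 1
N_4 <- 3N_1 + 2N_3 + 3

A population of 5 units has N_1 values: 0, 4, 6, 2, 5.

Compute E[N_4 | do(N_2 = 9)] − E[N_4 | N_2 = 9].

do(N_2=9) breaks N_2's dependence on N_1. With N_2=9 fixed, N_4 across the units is 55, 83, 97, 69, 90, mean 78.8.
Conditioning on N_2=9 selects the 3 unit(s) with N_1 ∈ {0, 4, 2}. Their N_4 values: 55, 83, 69. Mean = 69.
Difference = 78.8 − 69 = 9.8.

9.8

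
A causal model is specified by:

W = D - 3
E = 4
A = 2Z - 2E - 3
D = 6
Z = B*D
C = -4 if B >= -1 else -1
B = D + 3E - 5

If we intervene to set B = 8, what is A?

85

The intervention breaks the incoming arrows to B: B = D + 3E - 5 no longer applies, and B = 8.
Z = B*D  [with B=8, D=6]  = 48
A = 2Z - 2E - 3  [with Z=48, E=4]  = 85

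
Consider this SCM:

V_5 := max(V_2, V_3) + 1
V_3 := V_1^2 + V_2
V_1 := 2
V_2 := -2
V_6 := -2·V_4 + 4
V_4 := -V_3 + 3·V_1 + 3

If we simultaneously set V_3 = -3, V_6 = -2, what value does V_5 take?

-1

The joint intervention fixes V_3 = -3, V_6 = -2, removing each variable's own equation.
V_5 = max(V_2, V_3) + 1  [with V_2=-2, V_3=-3]  = -1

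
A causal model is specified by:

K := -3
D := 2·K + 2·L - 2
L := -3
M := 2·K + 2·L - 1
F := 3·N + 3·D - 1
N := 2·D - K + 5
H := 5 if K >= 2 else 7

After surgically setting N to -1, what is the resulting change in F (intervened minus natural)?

57

Under do(N=-1), the mechanism N := 2·D - K + 5 is discarded; N is fixed at -1.
D = 2·K + 2·L - 2  [with K=-3, L=-3]  = -14
F = 3·N + 3·D - 1  [with N=-1, D=-14]  = -46
Without intervention: D = 2·K + 2·L - 2  [with K=-3, L=-3]  = -14; N = 2·D - K + 5  [with D=-14, K=-3]  = -20; F = 3·N + 3·D - 1  [with N=-20, D=-14]  = -103.
Change = -46 − (-103) = 57.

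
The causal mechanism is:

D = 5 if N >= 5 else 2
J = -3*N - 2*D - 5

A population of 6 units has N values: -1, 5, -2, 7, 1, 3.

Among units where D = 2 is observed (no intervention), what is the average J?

-9.75

Observing D=2 restricts to units where D's equation naturally yields 2: N ∈ {-1, -2, 1, 3}. In that subpopulation J = -6, -3, -12, -18, mean -9.75.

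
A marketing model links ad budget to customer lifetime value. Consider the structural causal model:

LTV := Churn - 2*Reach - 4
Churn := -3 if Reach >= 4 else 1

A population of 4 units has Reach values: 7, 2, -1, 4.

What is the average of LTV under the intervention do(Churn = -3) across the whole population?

-13

do(Churn=-3) breaks Churn's dependence on Reach. With Churn=-3 fixed, LTV across the units is -21, -11, -5, -15, mean -13.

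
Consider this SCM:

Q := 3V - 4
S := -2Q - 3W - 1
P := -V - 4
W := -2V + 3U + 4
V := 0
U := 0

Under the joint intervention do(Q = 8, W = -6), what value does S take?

The joint intervention fixes Q = 8, W = -6, removing each variable's own equation.
S = -2Q - 3W - 1  [with Q=8, W=-6]  = 1

1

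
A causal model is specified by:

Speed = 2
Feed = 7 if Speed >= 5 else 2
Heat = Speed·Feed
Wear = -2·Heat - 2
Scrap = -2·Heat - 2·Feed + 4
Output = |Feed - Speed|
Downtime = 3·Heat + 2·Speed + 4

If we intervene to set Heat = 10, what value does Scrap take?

-20

do(Heat=10) replaces the equation Heat = Speed·Feed with the constant Heat = 10.
Feed = 7 if Speed >= 5 else 2  [with Speed=2]  = 2
Scrap = -2·Heat - 2·Feed + 4  [with Heat=10, Feed=2]  = -20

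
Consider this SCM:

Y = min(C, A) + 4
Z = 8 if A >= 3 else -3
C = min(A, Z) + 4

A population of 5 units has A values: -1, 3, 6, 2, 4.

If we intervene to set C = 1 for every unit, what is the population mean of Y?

4.6

Under do(C=1), C's equation is replaced by C=1 for every unit. Per-unit Y: 3, 5, 5, 5, 5. Mean = 4.6.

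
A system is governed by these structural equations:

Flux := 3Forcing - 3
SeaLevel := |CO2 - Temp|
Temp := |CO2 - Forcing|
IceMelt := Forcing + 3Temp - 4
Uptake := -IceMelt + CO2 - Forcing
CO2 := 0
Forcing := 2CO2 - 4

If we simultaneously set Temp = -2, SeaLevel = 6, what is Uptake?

Under do(Temp = -2, SeaLevel = 6), each intervened variable's structural equation is replaced by its fixed value.
Forcing = 2CO2 - 4  [with CO2=0]  = -4
IceMelt = Forcing + 3Temp - 4  [with Forcing=-4, Temp=-2]  = -14
Uptake = -IceMelt + CO2 - Forcing  [with IceMelt=-14, CO2=0, Forcing=-4]  = 18

18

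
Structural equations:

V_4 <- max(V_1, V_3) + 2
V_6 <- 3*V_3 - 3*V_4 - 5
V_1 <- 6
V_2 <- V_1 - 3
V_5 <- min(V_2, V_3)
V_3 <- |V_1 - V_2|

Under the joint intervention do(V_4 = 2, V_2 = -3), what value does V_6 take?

The joint intervention fixes V_4 = 2, V_2 = -3, removing each variable's own equation.
V_3 = |V_1 - V_2|  [with V_1=6, V_2=-3]  = 9
V_6 = 3*V_3 - 3*V_4 - 5  [with V_3=9, V_4=2]  = 16

16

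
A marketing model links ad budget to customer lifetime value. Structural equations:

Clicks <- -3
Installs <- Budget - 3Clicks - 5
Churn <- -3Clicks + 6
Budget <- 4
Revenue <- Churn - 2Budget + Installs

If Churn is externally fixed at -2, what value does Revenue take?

Intervening sets Churn = -2 and removes its equation (Churn <- -3Clicks + 6).
Installs = Budget - 3Clicks - 5  [with Budget=4, Clicks=-3]  = 8
Revenue = Churn - 2Budget + Installs  [with Churn=-2, Budget=4, Installs=8]  = -2

-2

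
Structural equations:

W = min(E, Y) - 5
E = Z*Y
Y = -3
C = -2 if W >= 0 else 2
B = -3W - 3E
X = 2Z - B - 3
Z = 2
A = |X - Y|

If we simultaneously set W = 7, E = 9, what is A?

52

The joint intervention fixes W = 7, E = 9, removing each variable's own equation.
B = -3W - 3E  [with W=7, E=9]  = -48
X = 2Z - B - 3  [with Z=2, B=-48]  = 49
A = |X - Y|  [with X=49, Y=-3]  = 52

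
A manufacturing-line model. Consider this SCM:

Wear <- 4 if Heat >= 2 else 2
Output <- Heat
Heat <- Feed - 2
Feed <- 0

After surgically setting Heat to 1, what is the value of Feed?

Under do(Heat=1), the mechanism Heat <- Feed - 2 is discarded; Heat is fixed at 1.
Feed is not downstream of the intervention, so its value is determined by the original equations.

0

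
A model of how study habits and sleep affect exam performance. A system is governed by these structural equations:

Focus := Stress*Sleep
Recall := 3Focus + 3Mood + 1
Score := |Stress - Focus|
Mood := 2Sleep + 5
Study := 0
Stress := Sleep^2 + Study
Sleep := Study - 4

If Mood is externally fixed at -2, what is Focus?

-64

do(Mood=-2) replaces the equation Mood := 2Sleep + 5 with the constant Mood = -2.
No directed path runs from Mood to Focus, so Focus keeps its natural value.
Sleep = Study - 4  [with Study=0]  = -4
Stress = Sleep^2 + Study  [with Sleep=-4, Study=0]  = 16
Focus = Stress*Sleep  [with Stress=16, Sleep=-4]  = -64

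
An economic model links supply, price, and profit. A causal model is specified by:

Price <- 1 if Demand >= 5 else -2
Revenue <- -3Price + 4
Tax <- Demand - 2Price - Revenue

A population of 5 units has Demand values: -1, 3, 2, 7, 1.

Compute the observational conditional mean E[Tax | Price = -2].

-4.75

Conditioning on Price=-2 selects the 4 unit(s) with Demand ∈ {-1, 3, 2, 1}. Their Tax values: -7, -3, -4, -5. Mean = -4.75.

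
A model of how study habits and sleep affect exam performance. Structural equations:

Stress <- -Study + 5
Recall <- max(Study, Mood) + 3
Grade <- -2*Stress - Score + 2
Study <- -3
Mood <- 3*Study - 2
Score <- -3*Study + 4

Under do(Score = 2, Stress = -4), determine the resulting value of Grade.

Setting Score = 2, Stress = -4 by intervention discards those variables' equations.
Grade = -2*Stress - Score + 2  [with Stress=-4, Score=2]  = 8

8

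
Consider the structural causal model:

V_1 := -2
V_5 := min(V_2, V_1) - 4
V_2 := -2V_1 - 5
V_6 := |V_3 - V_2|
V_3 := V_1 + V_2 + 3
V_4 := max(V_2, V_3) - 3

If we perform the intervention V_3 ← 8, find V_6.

9

The intervention breaks the incoming arrows to V_3: V_3 := V_1 + V_2 + 3 no longer applies, and V_3 = 8.
V_2 = -2V_1 - 5  [with V_1=-2]  = -1
V_6 = |V_3 - V_2|  [with V_3=8, V_2=-1]  = 9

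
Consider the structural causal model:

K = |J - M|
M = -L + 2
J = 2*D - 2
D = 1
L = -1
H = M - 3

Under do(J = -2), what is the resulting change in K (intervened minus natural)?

2

The intervention breaks the incoming arrows to J: J = 2*D - 2 no longer applies, and J = -2.
M = -L + 2  [with L=-1]  = 3
K = |J - M|  [with J=-2, M=3]  = 5
Without intervention: J = 2*D - 2  [with D=1]  = 0; M = -L + 2  [with L=-1]  = 3; K = |J - M|  [with J=0, M=3]  = 3.
Change = 5 − 3 = 2.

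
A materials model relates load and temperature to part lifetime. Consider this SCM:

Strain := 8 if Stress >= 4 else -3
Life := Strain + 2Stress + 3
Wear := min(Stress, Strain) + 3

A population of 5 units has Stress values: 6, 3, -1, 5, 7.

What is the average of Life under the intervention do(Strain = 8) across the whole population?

Under do(Strain=8), Strain's equation is replaced by Strain=8 for every unit. Per-unit Life: 23, 17, 9, 21, 25. Mean = 19.

19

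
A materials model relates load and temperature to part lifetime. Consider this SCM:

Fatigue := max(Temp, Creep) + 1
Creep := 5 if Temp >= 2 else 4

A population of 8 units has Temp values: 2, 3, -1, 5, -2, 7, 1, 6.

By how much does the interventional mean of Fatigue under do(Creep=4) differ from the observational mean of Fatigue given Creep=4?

do(Creep=4) breaks Creep's dependence on Temp. With Creep=4 fixed, Fatigue across the units is 5, 5, 5, 6, 5, 8, 5, 7, mean 5.75.
E[Fatigue|Creep=4] averages over only the 3 units with Creep=4 (Temp = -1, -2, 1): Fatigue = 5, 5, 5, mean 5.
Difference = 5.75 − 5 = 0.75.

0.75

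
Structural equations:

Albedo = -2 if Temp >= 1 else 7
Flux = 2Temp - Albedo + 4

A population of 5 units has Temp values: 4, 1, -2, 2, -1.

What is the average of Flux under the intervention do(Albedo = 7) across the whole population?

Every unit gets Albedo=7 under the intervention. Flux values become 5, -1, -7, 1, -5; E[Flux|do(Albedo=7)] = -1.4.

-1.4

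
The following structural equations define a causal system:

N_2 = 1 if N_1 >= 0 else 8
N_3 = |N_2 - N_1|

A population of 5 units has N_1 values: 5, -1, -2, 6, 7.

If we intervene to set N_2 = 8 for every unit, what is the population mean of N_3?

5

Under do(N_2=8), N_2's equation is replaced by N_2=8 for every unit. Per-unit N_3: 3, 9, 10, 2, 1. Mean = 5.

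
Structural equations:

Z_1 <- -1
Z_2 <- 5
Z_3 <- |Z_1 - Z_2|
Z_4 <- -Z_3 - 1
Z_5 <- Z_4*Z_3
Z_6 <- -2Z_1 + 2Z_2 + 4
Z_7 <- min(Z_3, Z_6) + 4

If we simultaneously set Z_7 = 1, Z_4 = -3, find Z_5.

-18

Under do(Z_7 = 1, Z_4 = -3), each intervened variable's structural equation is replaced by its fixed value.
Z_3 = |Z_1 - Z_2|  [with Z_1=-1, Z_2=5]  = 6
Z_5 = Z_4*Z_3  [with Z_4=-3, Z_3=6]  = -18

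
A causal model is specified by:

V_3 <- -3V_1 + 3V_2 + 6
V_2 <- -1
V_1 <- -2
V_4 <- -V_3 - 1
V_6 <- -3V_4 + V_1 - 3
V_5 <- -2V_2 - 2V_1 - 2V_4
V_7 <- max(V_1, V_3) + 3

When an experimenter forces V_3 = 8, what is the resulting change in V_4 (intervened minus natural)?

The intervention breaks the incoming arrows to V_3: V_3 <- -3V_1 + 3V_2 + 6 no longer applies, and V_3 = 8.
V_4 = -V_3 - 1  [with V_3=8]  = -9
Without intervention: V_3 = -3V_1 + 3V_2 + 6  [with V_1=-2, V_2=-1]  = 9; V_4 = -V_3 - 1  [with V_3=9]  = -10.
Change = -9 − (-10) = 1.

1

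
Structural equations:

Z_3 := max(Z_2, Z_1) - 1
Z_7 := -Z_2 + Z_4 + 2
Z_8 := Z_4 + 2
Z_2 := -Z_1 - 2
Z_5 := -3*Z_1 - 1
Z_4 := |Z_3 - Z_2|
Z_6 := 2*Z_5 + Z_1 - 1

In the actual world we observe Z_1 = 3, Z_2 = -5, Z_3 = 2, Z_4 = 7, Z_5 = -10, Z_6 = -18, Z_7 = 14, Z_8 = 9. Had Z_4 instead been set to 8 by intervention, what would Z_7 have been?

The intervention breaks the incoming arrows to Z_4: Z_4 := |Z_3 - Z_2| no longer applies, and Z_4 = 8.
Z_2 = -Z_1 - 2  [with Z_1=3]  = -5
Z_7 = -Z_2 + Z_4 + 2  [with Z_2=-5, Z_4=8]  = 15

15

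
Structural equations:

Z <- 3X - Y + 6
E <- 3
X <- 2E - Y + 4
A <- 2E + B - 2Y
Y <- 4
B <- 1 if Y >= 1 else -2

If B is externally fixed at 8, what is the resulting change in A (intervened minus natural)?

7

The intervention breaks the incoming arrows to B: B <- 1 if Y >= 1 else -2 no longer applies, and B = 8.
A = 2E + B - 2Y  [with E=3, B=8, Y=4]  = 6
Without intervention: B = 1 if Y >= 1 else -2  [with Y=4]  = 1; A = 2E + B - 2Y  [with E=3, B=1, Y=4]  = -1.
Change = 6 − (-1) = 7.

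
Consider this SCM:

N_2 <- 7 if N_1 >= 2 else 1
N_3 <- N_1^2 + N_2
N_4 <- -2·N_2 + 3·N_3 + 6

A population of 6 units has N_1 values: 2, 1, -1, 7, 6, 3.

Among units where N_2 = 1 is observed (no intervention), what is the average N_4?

10

Observing N_2=1 restricts to units where N_2's equation naturally yields 1: N_1 ∈ {1, -1}. In that subpopulation N_4 = 10, 10, mean 10.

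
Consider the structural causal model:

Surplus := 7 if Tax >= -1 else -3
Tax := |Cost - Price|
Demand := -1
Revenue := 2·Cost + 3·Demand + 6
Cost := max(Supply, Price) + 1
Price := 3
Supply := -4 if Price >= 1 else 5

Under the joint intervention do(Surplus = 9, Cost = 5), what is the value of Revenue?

Under do(Surplus = 9, Cost = 5), each intervened variable's structural equation is replaced by its fixed value.
Revenue = 2·Cost + 3·Demand + 6  [with Cost=5, Demand=-1]  = 13

13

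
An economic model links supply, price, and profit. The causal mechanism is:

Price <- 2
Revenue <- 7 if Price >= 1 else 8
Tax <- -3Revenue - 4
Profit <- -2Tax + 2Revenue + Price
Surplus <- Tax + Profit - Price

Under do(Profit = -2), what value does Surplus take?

Intervening sets Profit = -2 and removes its equation (Profit <- -2Tax + 2Revenue + Price).
Revenue = 7 if Price >= 1 else 8  [with Price=2]  = 7
Tax = -3Revenue - 4  [with Revenue=7]  = -25
Surplus = Tax + Profit - Price  [with Tax=-25, Profit=-2, Price=2]  = -29

-29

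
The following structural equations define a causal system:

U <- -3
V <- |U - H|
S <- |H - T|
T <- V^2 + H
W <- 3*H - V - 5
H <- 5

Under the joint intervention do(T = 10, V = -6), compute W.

16

The joint intervention fixes T = 10, V = -6, removing each variable's own equation.
W = 3*H - V - 5  [with H=5, V=-6]  = 16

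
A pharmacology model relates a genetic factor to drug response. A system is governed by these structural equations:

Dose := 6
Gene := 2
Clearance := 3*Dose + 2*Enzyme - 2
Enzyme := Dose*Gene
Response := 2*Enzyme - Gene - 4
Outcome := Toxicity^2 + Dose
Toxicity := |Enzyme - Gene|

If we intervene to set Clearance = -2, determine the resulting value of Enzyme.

do(Clearance=-2) replaces the equation Clearance := 3*Dose + 2*Enzyme - 2 with the constant Clearance = -2.
Enzyme is not downstream of the intervention, so its value is determined by the original equations.
Enzyme = Dose*Gene  [with Dose=6, Gene=2]  = 12

12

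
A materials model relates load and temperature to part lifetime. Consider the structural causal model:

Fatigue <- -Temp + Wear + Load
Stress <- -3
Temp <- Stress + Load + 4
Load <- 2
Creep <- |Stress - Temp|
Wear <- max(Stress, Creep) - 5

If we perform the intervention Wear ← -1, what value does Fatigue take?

-2

The intervention breaks the incoming arrows to Wear: Wear <- max(Stress, Creep) - 5 no longer applies, and Wear = -1.
Temp = Stress + Load + 4  [with Stress=-3, Load=2]  = 3
Fatigue = -Temp + Wear + Load  [with Temp=3, Wear=-1, Load=2]  = -2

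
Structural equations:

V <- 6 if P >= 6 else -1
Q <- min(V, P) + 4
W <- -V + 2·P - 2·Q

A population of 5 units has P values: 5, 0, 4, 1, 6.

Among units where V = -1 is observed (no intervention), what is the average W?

Conditioning on V=-1 selects the 4 unit(s) with P ∈ {5, 0, 4, 1}. Their W values: 5, -5, 3, -3. Mean = 0.

0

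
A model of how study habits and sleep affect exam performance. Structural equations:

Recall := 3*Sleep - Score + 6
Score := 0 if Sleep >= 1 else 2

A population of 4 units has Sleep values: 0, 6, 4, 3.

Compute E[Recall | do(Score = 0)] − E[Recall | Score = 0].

do(Score=0) breaks Score's dependence on Sleep. With Score=0 fixed, Recall across the units is 6, 24, 18, 15, mean 15.75.
E[Recall|Score=0] averages over only the 3 units with Score=0 (Sleep = 6, 4, 3): Recall = 24, 18, 15, mean 19.
Difference = 15.75 − 19 = -3.25.

-3.25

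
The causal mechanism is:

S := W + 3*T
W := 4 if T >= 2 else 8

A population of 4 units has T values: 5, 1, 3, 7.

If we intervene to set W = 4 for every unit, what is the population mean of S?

16

The intervention sets W=4 in all 4 units regardless of T. Recomputing S per unit gives 19, 7, 13, 25; average 16.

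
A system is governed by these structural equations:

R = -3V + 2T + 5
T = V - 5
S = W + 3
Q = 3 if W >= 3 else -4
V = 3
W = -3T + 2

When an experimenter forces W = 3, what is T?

-2

The intervention breaks the incoming arrows to W: W = -3T + 2 no longer applies, and W = 3.
Since T is not a descendant of the intervened variable, it is unaffected.
T = V - 5  [with V=3]  = -2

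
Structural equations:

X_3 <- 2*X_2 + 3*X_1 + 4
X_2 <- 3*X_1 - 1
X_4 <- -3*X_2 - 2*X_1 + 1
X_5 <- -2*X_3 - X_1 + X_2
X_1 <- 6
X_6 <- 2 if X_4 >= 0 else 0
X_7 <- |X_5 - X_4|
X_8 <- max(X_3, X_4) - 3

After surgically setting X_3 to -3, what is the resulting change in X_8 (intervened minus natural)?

The intervention breaks the incoming arrows to X_3: X_3 <- 2*X_2 + 3*X_1 + 4 no longer applies, and X_3 = -3.
X_2 = 3*X_1 - 1  [with X_1=6]  = 17
X_4 = -3*X_2 - 2*X_1 + 1  [with X_2=17, X_1=6]  = -62
X_8 = max(X_3, X_4) - 3  [with X_3=-3, X_4=-62]  = -6
Without intervention: X_2 = 3*X_1 - 1  [with X_1=6]  = 17; X_3 = 2*X_2 + 3*X_1 + 4  [with X_2=17, X_1=6]  = 56; X_4 = -3*X_2 - 2*X_1 + 1  [with X_2=17, X_1=6]  = -62; X_8 = max(X_3, X_4) - 3  [with X_3=56, X_4=-62]  = 53.
Change = -6 − 53 = -59.

-59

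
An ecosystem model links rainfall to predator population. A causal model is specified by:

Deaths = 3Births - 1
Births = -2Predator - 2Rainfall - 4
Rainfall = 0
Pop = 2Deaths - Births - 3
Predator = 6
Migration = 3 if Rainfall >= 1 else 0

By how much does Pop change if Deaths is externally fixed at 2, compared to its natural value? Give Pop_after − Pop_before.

102

Under do(Deaths=2), the mechanism Deaths = 3Births - 1 is discarded; Deaths is fixed at 2.
Births = -2Predator - 2Rainfall - 4  [with Predator=6, Rainfall=0]  = -16
Pop = 2Deaths - Births - 3  [with Deaths=2, Births=-16]  = 17
Without intervention: Births = -2Predator - 2Rainfall - 4  [with Predator=6, Rainfall=0]  = -16; Deaths = 3Births - 1  [with Births=-16]  = -49; Pop = 2Deaths - Births - 3  [with Deaths=-49, Births=-16]  = -85.
Change = 17 − (-85) = 102.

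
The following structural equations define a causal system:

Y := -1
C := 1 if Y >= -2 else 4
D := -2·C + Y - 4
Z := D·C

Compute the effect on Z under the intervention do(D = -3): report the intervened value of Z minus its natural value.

4

The intervention breaks the incoming arrows to D: D := -2·C + Y - 4 no longer applies, and D = -3.
C = 1 if Y >= -2 else 4  [with Y=-1]  = 1
Z = D·C  [with D=-3, C=1]  = -3
Without intervention: C = 1 if Y >= -2 else 4  [with Y=-1]  = 1; D = -2·C + Y - 4  [with C=1, Y=-1]  = -7; Z = D·C  [with D=-7, C=1]  = -7.
Change = -3 − (-7) = 4.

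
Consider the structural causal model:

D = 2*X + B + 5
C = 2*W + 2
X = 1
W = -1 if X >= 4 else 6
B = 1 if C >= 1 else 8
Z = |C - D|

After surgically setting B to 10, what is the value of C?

14

Under do(B=10), the mechanism B = 1 if C >= 1 else 8 is discarded; B is fixed at 10.
Since C is not a descendant of the intervened variable, it is unaffected.
W = -1 if X >= 4 else 6  [with X=1]  = 6
C = 2*W + 2  [with W=6]  = 14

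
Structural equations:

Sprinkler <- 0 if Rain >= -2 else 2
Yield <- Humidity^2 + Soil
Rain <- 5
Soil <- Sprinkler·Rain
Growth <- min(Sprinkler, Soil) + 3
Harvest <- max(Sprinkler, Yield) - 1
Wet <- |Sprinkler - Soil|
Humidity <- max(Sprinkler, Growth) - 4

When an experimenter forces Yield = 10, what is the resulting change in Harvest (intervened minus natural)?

do(Yield=10) replaces the equation Yield <- Humidity^2 + Soil with the constant Yield = 10.
Sprinkler = 0 if Rain >= -2 else 2  [with Rain=5]  = 0
Harvest = max(Sprinkler, Yield) - 1  [with Sprinkler=0, Yield=10]  = 9
Without intervention: Sprinkler = 0 if Rain >= -2 else 2  [with Rain=5]  = 0; Soil = Sprinkler·Rain  [with Sprinkler=0, Rain=5]  = 0; Growth = min(Sprinkler, Soil) + 3  [with Sprinkler=0, Soil=0]  = 3; Humidity = max(Sprinkler, Growth) - 4  [with Sprinkler=0, Growth=3]  = -1; Yield = Humidity^2 + Soil  [with Humidity=-1, Soil=0]  = 1; Harvest = max(Sprinkler, Yield) - 1  [with Sprinkler=0, Yield=1]  = 0.
Change = 9 − 0 = 9.

9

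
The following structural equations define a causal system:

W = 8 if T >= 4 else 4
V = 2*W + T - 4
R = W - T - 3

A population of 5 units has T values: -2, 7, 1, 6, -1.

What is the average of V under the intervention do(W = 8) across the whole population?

Under do(W=8), W's equation is replaced by W=8 for every unit. Per-unit V: 10, 19, 13, 18, 11. Mean = 14.2.

14.2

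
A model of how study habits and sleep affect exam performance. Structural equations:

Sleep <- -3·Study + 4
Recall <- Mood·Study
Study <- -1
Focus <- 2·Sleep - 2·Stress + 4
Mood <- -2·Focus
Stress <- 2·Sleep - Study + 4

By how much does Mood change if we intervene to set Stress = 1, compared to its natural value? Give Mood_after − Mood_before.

-72

do(Stress=1) replaces the equation Stress <- 2·Sleep - Study + 4 with the constant Stress = 1.
Sleep = -3·Study + 4  [with Study=-1]  = 7
Focus = 2·Sleep - 2·Stress + 4  [with Sleep=7, Stress=1]  = 16
Mood = -2·Focus  [with Focus=16]  = -32
Without intervention: Sleep = -3·Study + 4  [with Study=-1]  = 7; Stress = 2·Sleep - Study + 4  [with Sleep=7, Study=-1]  = 19; Focus = 2·Sleep - 2·Stress + 4  [with Sleep=7, Stress=19]  = -20; Mood = -2·Focus  [with Focus=-20]  = 40.
Change = -32 − 40 = -72.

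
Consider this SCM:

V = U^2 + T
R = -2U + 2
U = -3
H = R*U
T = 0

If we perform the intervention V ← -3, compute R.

8

do(V=-3) replaces the equation V = U^2 + T with the constant V = -3.
R is not downstream of the intervention, so its value is determined by the original equations.
R = -2U + 2  [with U=-3]  = 8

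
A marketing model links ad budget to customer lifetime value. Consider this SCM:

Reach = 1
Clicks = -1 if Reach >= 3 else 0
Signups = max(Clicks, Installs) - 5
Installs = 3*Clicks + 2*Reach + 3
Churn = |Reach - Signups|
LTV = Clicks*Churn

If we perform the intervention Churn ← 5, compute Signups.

0

The intervention breaks the incoming arrows to Churn: Churn = |Reach - Signups| no longer applies, and Churn = 5.
Since Signups is not a descendant of the intervened variable, it is unaffected.
Clicks = -1 if Reach >= 3 else 0  [with Reach=1]  = 0
Installs = 3*Clicks + 2*Reach + 3  [with Clicks=0, Reach=1]  = 5
Signups = max(Clicks, Installs) - 5  [with Clicks=0, Installs=5]  = 0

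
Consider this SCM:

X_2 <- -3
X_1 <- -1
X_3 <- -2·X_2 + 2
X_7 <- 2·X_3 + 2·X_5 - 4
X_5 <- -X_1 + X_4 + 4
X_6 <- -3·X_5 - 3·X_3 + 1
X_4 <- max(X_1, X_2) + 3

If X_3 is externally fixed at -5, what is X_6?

The intervention breaks the incoming arrows to X_3: X_3 <- -2·X_2 + 2 no longer applies, and X_3 = -5.
X_4 = max(X_1, X_2) + 3  [with X_1=-1, X_2=-3]  = 2
X_5 = -X_1 + X_4 + 4  [with X_1=-1, X_4=2]  = 7
X_6 = -3·X_5 - 3·X_3 + 1  [with X_5=7, X_3=-5]  = -5

-5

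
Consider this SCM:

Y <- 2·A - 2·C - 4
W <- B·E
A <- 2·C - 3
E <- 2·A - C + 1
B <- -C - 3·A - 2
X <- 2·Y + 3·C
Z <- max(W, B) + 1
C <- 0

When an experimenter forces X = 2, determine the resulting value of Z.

Intervening sets X = 2 and removes its equation (X <- 2·Y + 3·C).
Z is not downstream of the intervention, so its value is determined by the original equations.
A = 2·C - 3  [with C=0]  = -3
E = 2·A - C + 1  [with A=-3, C=0]  = -5
B = -C - 3·A - 2  [with C=0, A=-3]  = 7
W = B·E  [with B=7, E=-5]  = -35
Z = max(W, B) + 1  [with W=-35, B=7]  = 8

8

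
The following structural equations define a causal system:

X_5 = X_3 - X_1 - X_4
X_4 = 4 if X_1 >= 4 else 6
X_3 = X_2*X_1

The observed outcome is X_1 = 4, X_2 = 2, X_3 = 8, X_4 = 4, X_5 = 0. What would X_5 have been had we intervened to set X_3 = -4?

do(X_3=-4) replaces the equation X_3 = X_2*X_1 with the constant X_3 = -4.
X_4 = 4 if X_1 >= 4 else 6  [with X_1=4]  = 4
X_5 = X_3 - X_1 - X_4  [with X_3=-4, X_1=4, X_4=4]  = -12

-12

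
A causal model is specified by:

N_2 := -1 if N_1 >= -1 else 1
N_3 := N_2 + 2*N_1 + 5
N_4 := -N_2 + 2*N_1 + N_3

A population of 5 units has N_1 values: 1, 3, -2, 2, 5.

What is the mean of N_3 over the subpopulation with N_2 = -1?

9.5

E[N_3|N_2=-1] averages over only the 4 units with N_2=-1 (N_1 = 1, 3, 2, 5): N_3 = 6, 10, 8, 14, mean 9.5.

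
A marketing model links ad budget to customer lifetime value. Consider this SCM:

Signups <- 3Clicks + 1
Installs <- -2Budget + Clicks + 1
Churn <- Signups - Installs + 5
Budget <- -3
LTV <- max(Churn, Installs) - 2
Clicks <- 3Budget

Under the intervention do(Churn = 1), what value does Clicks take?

Under do(Churn=1), the mechanism Churn <- Signups - Installs + 5 is discarded; Churn is fixed at 1.
No directed path runs from Churn to Clicks, so Clicks keeps its natural value.
Clicks = 3Budget  [with Budget=-3]  = -9

-9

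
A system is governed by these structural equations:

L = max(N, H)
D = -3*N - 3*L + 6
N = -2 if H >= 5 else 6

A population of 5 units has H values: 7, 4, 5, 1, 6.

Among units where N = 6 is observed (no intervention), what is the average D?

-30

Observing N=6 restricts to units where N's equation naturally yields 6: H ∈ {4, 1}. In that subpopulation D = -30, -30, mean -30.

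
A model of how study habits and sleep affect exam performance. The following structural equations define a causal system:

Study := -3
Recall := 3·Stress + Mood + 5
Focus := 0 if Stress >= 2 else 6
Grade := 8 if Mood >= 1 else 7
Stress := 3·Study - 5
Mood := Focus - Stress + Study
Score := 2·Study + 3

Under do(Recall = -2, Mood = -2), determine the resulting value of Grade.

7

Setting Recall = -2, Mood = -2 by intervention discards those variables' equations.
Grade = 8 if Mood >= 1 else 7  [with Mood=-2]  = 7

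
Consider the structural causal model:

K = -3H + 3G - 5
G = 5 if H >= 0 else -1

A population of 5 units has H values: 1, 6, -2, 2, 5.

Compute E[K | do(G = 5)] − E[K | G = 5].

3.3

Every unit gets G=5 under the intervention. K values become 7, -8, 16, 4, -5; E[K|do(G=5)] = 2.8.
Conditioning on G=5 selects the 4 unit(s) with H ∈ {1, 6, 2, 5}. Their K values: 7, -8, 4, -5. Mean = -0.5.
Difference = 2.8 − (-0.5) = 3.3.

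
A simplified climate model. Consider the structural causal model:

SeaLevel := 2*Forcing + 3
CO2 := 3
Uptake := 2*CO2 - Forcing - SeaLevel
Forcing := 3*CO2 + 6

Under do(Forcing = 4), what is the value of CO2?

3

Under do(Forcing=4), the mechanism Forcing := 3*CO2 + 6 is discarded; Forcing is fixed at 4.
CO2 is not downstream of the intervention, so its value is determined by the original equations.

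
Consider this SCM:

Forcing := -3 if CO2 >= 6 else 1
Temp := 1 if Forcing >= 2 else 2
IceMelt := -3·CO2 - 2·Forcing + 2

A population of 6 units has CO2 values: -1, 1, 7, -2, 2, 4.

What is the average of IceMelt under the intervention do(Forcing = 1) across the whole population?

-5.5

Every unit gets Forcing=1 under the intervention. IceMelt values become 3, -3, -21, 6, -6, -12; E[IceMelt|do(Forcing=1)] = -5.5.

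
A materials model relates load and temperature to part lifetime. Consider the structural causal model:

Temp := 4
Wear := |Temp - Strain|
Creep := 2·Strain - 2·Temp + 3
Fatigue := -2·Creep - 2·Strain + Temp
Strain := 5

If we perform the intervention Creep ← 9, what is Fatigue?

do(Creep=9) replaces the equation Creep := 2·Strain - 2·Temp + 3 with the constant Creep = 9.
Fatigue = -2·Creep - 2·Strain + Temp  [with Creep=9, Strain=5, Temp=4]  = -24

-24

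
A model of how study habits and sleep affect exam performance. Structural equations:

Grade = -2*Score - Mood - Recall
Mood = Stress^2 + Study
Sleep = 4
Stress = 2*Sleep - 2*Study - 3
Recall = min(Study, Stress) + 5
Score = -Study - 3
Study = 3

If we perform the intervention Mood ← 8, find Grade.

Under do(Mood=8), the mechanism Mood = Stress^2 + Study is discarded; Mood is fixed at 8.
Stress = 2*Sleep - 2*Study - 3  [with Sleep=4, Study=3]  = -1
Score = -Study - 3  [with Study=3]  = -6
Recall = min(Study, Stress) + 5  [with Study=3, Stress=-1]  = 4
Grade = -2*Score - Mood - Recall  [with Score=-6, Mood=8, Recall=4]  = 0

0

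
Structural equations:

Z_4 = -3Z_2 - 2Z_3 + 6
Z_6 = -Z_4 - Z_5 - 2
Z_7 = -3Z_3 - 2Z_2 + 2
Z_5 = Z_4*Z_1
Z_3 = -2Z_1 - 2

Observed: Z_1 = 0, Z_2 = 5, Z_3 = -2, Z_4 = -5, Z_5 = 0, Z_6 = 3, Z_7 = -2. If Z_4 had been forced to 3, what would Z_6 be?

-5

Under do(Z_4=3), the mechanism Z_4 = -3Z_2 - 2Z_3 + 6 is discarded; Z_4 is fixed at 3.
Z_5 = Z_4*Z_1  [with Z_4=3, Z_1=0]  = 0
Z_6 = -Z_4 - Z_5 - 2  [with Z_4=3, Z_5=0]  = -5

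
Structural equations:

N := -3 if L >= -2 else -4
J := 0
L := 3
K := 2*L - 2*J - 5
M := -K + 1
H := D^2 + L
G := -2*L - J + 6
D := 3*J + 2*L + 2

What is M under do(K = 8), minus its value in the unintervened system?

-7

Intervening sets K = 8 and removes its equation (K := 2*L - 2*J - 5).
M = -K + 1  [with K=8]  = -7
Without intervention: K = 2*L - 2*J - 5  [with L=3, J=0]  = 1; M = -K + 1  [with K=1]  = 0.
Change = -7 − 0 = -7.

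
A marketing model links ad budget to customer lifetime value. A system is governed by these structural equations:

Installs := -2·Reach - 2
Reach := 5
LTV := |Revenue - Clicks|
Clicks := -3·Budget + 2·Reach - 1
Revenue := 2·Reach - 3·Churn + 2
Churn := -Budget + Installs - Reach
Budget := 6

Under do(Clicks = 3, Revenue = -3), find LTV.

Under do(Clicks = 3, Revenue = -3), each intervened variable's structural equation is replaced by its fixed value.
LTV = |Revenue - Clicks|  [with Revenue=-3, Clicks=3]  = 6

6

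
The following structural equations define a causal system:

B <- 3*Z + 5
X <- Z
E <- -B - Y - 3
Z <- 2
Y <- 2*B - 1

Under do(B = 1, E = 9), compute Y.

Under do(B = 1, E = 9), each intervened variable's structural equation is replaced by its fixed value.
Y = 2*B - 1  [with B=1]  = 1

1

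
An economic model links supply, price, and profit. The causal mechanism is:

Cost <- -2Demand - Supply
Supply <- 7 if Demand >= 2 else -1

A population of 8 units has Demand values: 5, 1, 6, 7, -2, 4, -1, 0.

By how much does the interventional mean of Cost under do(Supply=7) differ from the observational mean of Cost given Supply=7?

Under do(Supply=7), Supply's equation is replaced by Supply=7 for every unit. Per-unit Cost: -17, -9, -19, -21, -3, -15, -5, -7. Mean = -12.
Conditioning on Supply=7 selects the 4 unit(s) with Demand ∈ {5, 6, 7, 4}. Their Cost values: -17, -19, -21, -15. Mean = -18.
Difference = -12 − (-18) = 6.

6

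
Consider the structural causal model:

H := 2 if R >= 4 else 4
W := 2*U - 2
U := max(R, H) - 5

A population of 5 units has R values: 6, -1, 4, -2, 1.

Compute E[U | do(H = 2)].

-1.8

The intervention sets H=2 in all 5 units regardless of R. Recomputing U per unit gives 1, -3, -1, -3, -3; average -1.8.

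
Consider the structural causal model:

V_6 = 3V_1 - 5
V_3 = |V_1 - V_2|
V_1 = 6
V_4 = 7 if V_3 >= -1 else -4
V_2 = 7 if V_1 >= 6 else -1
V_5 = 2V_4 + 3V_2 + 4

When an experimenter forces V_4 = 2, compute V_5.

29

Intervening sets V_4 = 2 and removes its equation (V_4 = 7 if V_3 >= -1 else -4).
V_2 = 7 if V_1 >= 6 else -1  [with V_1=6]  = 7
V_5 = 2V_4 + 3V_2 + 4  [with V_4=2, V_2=7]  = 29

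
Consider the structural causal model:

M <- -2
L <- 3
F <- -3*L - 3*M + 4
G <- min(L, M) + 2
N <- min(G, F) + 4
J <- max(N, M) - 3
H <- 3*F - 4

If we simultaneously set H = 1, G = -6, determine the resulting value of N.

Under do(H = 1, G = -6), each intervened variable's structural equation is replaced by its fixed value.
F = -3*L - 3*M + 4  [with L=3, M=-2]  = 1
N = min(G, F) + 4  [with G=-6, F=1]  = -2

-2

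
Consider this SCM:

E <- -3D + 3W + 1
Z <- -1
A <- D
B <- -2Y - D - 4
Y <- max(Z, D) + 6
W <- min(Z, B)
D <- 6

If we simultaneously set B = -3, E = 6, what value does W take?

Setting B = -3, E = 6 by intervention discards those variables' equations.
W = min(Z, B)  [with Z=-1, B=-3]  = -3

-3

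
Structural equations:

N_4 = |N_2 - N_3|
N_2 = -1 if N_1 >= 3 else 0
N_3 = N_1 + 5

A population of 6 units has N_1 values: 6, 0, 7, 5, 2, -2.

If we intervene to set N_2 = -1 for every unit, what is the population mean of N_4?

do(N_2=-1) breaks N_2's dependence on N_1. With N_2=-1 fixed, N_4 across the units is 12, 6, 13, 11, 8, 4, mean 9.

9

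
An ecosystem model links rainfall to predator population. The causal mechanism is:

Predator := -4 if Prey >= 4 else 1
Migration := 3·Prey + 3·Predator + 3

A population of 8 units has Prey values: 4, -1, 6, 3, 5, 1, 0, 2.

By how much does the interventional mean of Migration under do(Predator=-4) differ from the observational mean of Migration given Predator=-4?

-7.5

Under do(Predator=-4), Predator's equation is replaced by Predator=-4 for every unit. Per-unit Migration: 3, -12, 9, 0, 6, -6, -9, -3. Mean = -1.5.
Conditioning on Predator=-4 selects the 3 unit(s) with Prey ∈ {4, 6, 5}. Their Migration values: 3, 9, 6. Mean = 6.
Difference = -1.5 − 6 = -7.5.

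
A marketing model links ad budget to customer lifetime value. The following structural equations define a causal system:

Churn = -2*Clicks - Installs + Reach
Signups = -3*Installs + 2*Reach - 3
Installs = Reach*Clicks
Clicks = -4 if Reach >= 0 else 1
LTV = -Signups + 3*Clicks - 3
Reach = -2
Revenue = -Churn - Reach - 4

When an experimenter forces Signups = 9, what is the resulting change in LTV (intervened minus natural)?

-10

The intervention breaks the incoming arrows to Signups: Signups = -3*Installs + 2*Reach - 3 no longer applies, and Signups = 9.
Clicks = -4 if Reach >= 0 else 1  [with Reach=-2]  = 1
LTV = -Signups + 3*Clicks - 3  [with Signups=9, Clicks=1]  = -9
Without intervention: Clicks = -4 if Reach >= 0 else 1  [with Reach=-2]  = 1; Installs = Reach*Clicks  [with Reach=-2, Clicks=1]  = -2; Signups = -3*Installs + 2*Reach - 3  [with Installs=-2, Reach=-2]  = -1; LTV = -Signups + 3*Clicks - 3  [with Signups=-1, Clicks=1]  = 1.
Change = -9 − 1 = -10.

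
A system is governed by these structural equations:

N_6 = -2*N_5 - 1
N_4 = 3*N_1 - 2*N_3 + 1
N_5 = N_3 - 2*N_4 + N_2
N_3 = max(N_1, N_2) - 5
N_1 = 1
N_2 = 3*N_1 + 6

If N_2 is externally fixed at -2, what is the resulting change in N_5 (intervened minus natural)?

-51

do(N_2=-2) replaces the equation N_2 = 3*N_1 + 6 with the constant N_2 = -2.
N_3 = max(N_1, N_2) - 5  [with N_1=1, N_2=-2]  = -4
N_4 = 3*N_1 - 2*N_3 + 1  [with N_1=1, N_3=-4]  = 12
N_5 = N_3 - 2*N_4 + N_2  [with N_3=-4, N_4=12, N_2=-2]  = -30
Without intervention: N_2 = 3*N_1 + 6  [with N_1=1]  = 9; N_3 = max(N_1, N_2) - 5  [with N_1=1, N_2=9]  = 4; N_4 = 3*N_1 - 2*N_3 + 1  [with N_1=1, N_3=4]  = -4; N_5 = N_3 - 2*N_4 + N_2  [with N_3=4, N_4=-4, N_2=9]  = 21.
Change = -30 − 21 = -51.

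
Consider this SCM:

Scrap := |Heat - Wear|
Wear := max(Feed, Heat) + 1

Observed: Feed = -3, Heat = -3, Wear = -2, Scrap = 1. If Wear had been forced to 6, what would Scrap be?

9

The intervention breaks the incoming arrows to Wear: Wear := max(Feed, Heat) + 1 no longer applies, and Wear = 6.
Scrap = |Heat - Wear|  [with Heat=-3, Wear=6]  = 9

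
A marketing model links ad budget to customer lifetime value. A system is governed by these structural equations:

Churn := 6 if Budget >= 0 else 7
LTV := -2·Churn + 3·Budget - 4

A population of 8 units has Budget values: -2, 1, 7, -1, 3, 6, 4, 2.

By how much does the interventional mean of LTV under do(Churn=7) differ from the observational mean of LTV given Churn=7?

do(Churn=7) breaks Churn's dependence on Budget. With Churn=7 fixed, LTV across the units is -24, -15, 3, -21, -9, 0, -6, -12, mean -10.5.
Conditioning on Churn=7 selects the 2 unit(s) with Budget ∈ {-2, -1}. Their LTV values: -24, -21. Mean = -22.5.
Difference = -10.5 − (-22.5) = 12.

12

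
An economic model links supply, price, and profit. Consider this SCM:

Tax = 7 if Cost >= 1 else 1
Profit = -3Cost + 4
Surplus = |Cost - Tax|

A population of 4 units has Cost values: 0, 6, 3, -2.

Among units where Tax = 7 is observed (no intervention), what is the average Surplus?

Conditioning on Tax=7 selects the 2 unit(s) with Cost ∈ {6, 3}. Their Surplus values: 1, 4. Mean = 2.5.

2.5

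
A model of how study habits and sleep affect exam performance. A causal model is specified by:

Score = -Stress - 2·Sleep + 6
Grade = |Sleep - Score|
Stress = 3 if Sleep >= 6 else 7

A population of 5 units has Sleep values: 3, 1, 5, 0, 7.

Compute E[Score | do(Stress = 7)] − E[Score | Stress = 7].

-1.9

do(Stress=7) breaks Stress's dependence on Sleep. With Stress=7 fixed, Score across the units is -7, -3, -11, -1, -15, mean -7.4.
Observing Stress=7 restricts to units where Stress's equation naturally yields 7: Sleep ∈ {3, 1, 5, 0}. In that subpopulation Score = -7, -3, -11, -1, mean -5.5.
Difference = -7.4 − (-5.5) = -1.9.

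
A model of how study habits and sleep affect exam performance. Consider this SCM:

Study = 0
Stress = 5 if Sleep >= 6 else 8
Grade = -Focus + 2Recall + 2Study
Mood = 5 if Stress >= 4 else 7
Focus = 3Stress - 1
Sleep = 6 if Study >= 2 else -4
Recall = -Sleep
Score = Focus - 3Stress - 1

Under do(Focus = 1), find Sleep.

The intervention breaks the incoming arrows to Focus: Focus = 3Stress - 1 no longer applies, and Focus = 1.
Since Sleep is not a descendant of the intervened variable, it is unaffected.
Sleep = 6 if Study >= 2 else -4  [with Study=0]  = -4

-4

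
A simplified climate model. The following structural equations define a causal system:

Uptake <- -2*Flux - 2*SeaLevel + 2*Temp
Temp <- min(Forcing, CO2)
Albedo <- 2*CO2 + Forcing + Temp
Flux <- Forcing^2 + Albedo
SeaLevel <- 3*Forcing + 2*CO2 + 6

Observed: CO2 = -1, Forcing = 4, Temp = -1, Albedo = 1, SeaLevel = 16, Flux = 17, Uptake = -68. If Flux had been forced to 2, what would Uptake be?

-38

Intervening sets Flux = 2 and removes its equation (Flux <- Forcing^2 + Albedo).
Temp = min(Forcing, CO2)  [with Forcing=4, CO2=-1]  = -1
SeaLevel = 3*Forcing + 2*CO2 + 6  [with Forcing=4, CO2=-1]  = 16
Uptake = -2*Flux - 2*SeaLevel + 2*Temp  [with Flux=2, SeaLevel=16, Temp=-1]  = -38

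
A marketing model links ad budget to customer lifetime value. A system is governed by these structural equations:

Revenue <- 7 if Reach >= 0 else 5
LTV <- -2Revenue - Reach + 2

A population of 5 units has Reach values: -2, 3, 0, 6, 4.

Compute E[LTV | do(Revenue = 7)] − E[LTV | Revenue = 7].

Every unit gets Revenue=7 under the intervention. LTV values become -10, -15, -12, -18, -16; E[LTV|do(Revenue=7)] = -14.2.
E[LTV|Revenue=7] averages over only the 4 units with Revenue=7 (Reach = 3, 0, 6, 4): LTV = -15, -12, -18, -16, mean -15.25.
Difference = -14.2 − (-15.25) = 1.05.

1.05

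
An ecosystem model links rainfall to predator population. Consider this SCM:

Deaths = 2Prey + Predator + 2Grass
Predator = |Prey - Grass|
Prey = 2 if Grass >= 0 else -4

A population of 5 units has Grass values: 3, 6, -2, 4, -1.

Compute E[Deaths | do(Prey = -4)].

The intervention sets Prey=-4 in all 5 units regardless of Grass. Recomputing Deaths per unit gives 5, 14, -10, 8, -7; average 2.

2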